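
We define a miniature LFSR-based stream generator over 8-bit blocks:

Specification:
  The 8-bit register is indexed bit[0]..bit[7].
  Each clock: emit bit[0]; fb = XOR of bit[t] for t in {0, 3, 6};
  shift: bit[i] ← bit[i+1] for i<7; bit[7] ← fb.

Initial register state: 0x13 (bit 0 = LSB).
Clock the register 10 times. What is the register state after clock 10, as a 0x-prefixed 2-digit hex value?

reg_0 = 0x13
clock 1: out=1, reg = 0x89
clock 2: out=1, reg = 0x44
clock 3: out=0, reg = 0xA2
clock 4: out=0, reg = 0x51
clock 5: out=1, reg = 0x28
clock 6: out=0, reg = 0x94
clock 7: out=0, reg = 0x4A
clock 8: out=0, reg = 0x25
clock 9: out=1, reg = 0x92
clock 10: out=0, reg = 0x49

0x49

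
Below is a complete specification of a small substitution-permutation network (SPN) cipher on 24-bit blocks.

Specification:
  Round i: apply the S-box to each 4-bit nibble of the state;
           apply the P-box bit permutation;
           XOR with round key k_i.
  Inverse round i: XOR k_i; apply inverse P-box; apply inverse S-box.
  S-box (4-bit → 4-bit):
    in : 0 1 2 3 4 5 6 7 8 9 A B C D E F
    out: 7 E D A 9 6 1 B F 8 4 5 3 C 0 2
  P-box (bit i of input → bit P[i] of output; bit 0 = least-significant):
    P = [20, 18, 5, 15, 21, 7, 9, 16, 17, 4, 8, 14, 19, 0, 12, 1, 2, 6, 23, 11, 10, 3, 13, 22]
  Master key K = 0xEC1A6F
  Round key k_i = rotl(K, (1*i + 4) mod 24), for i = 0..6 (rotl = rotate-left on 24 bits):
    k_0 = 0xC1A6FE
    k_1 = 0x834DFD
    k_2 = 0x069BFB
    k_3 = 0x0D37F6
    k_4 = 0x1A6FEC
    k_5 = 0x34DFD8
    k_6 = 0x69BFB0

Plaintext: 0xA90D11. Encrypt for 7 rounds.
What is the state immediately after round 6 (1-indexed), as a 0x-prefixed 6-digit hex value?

0x006793

s_0 = plaintext = 0xA90D11
s_1 = Round(s_0, k_0) = 0xCC5D5F
s_2 = Round(s_1, k_1) = 0x871A30
s_3 = Round(s_2, k_2) = 0x53A614
s_4 = Round(s_3, k_3) = 0x1E8D3E
s_5 = Round(s_4, k_4) = 0x531E67
s_6 = Round(s_5, k_5) = 0x006793
s_7 = Round(s_6, k_6) = 0xE65BEC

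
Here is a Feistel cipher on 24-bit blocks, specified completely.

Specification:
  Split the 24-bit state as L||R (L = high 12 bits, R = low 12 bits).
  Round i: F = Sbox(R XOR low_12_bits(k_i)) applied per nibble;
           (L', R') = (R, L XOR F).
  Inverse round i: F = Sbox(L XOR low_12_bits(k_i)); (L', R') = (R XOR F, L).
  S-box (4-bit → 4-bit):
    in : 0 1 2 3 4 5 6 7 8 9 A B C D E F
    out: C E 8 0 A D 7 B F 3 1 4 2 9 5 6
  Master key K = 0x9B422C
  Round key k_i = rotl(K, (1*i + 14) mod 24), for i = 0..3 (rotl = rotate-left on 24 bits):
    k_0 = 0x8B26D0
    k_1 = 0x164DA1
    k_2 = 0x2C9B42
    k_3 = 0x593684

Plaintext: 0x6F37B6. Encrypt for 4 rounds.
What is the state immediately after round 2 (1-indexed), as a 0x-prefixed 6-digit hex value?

s_0 = plaintext = 0x6F37B6
s_1 = Round(s_0, k_0) = 0x7B6884
s_2 = Round(s_1, k_1) = 0x884A3B
s_3 = Round(s_2, k_2) = 0xA3B637
s_4 = Round(s_3, k_3) = 0x63767B

0x884A3B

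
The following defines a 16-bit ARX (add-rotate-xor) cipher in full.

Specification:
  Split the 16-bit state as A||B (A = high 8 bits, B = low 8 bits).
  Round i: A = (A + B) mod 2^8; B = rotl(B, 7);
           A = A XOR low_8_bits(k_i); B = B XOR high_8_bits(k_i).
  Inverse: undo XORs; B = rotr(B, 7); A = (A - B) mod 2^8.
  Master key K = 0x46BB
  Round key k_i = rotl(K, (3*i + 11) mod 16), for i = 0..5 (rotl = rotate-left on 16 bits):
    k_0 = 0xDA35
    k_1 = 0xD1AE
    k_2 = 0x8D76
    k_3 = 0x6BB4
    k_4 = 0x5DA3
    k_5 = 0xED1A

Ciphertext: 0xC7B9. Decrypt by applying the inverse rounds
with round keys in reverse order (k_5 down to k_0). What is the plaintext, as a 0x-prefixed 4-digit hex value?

0xCF96

s_0 = ciphertext = 0xC7B9
s_1 = InvRound(s_0, k_5) = 0x35A8
s_2 = InvRound(s_1, k_4) = 0xABEB
s_3 = InvRound(s_2, k_3) = 0x1E01
s_4 = InvRound(s_3, k_2) = 0x4F19
s_5 = InvRound(s_4, k_1) = 0x5091
s_6 = InvRound(s_5, k_0) = 0xCF96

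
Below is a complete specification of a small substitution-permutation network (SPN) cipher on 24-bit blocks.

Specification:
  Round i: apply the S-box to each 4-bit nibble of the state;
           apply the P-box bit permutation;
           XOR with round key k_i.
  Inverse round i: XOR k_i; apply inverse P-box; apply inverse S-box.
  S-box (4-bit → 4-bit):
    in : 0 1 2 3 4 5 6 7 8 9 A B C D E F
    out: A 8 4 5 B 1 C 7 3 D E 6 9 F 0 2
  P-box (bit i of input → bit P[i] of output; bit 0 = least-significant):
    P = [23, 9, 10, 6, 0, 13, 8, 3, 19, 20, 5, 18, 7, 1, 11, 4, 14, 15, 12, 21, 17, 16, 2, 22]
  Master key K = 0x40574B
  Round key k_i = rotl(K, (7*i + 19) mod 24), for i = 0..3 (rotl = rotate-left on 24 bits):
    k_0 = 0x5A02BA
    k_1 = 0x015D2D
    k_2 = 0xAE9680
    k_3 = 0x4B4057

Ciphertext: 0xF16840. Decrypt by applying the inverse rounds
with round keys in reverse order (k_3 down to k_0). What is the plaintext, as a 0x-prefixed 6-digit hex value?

0x736FBE

s_0 = ciphertext = 0xF16840
s_1 = InvRound(s_0, k_3) = 0x31A885
s_2 = InvRound(s_1, k_2) = 0x722487
s_3 = InvRound(s_2, k_1) = 0x497BAE
s_4 = InvRound(s_3, k_0) = 0x736FBE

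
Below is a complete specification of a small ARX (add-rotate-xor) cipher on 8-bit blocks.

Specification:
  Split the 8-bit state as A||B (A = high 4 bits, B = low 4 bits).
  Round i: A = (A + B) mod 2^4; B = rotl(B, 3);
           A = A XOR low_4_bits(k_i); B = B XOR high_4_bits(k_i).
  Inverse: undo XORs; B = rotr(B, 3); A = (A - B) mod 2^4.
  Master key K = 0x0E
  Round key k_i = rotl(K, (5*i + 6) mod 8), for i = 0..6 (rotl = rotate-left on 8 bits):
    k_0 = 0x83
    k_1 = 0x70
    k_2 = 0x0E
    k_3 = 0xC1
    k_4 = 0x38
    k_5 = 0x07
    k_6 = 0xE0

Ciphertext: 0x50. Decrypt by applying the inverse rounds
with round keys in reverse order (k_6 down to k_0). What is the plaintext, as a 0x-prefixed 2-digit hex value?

0x81

s_0 = ciphertext = 0x50
s_1 = InvRound(s_0, k_6) = 0x8D
s_2 = InvRound(s_1, k_5) = 0x4B
s_3 = InvRound(s_2, k_4) = 0xB1
s_4 = InvRound(s_3, k_3) = 0xFB
s_5 = InvRound(s_4, k_2) = 0xA7
s_6 = InvRound(s_5, k_1) = 0xA0
s_7 = InvRound(s_6, k_0) = 0x81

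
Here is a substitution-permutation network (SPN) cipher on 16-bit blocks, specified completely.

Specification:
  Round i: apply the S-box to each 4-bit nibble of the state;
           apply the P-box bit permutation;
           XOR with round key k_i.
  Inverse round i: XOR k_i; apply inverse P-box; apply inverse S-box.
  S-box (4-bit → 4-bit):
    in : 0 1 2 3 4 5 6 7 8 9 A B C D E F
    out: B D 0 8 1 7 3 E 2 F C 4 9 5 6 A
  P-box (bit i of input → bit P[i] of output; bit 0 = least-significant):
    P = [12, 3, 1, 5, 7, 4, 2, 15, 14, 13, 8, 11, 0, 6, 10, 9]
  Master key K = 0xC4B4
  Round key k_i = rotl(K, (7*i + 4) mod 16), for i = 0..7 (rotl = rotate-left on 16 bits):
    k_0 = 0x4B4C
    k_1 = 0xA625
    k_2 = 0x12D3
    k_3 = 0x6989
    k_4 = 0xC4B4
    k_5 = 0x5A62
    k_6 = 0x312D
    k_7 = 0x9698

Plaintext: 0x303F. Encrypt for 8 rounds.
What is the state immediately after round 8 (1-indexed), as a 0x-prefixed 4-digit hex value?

0xC40D

s_0 = plaintext = 0x303F
s_1 = Round(s_0, k_0) = 0xA164
s_2 = Round(s_1, k_1) = 0xF9B5
s_3 = Round(s_2, k_2) = 0x699D
s_4 = Round(s_3, k_3) = 0x905E
s_5 = Round(s_4, k_4) = 0xAA6B
s_6 = Round(s_5, k_5) = 0x55F0
s_7 = Round(s_6, k_6) = 0xC454
s_8 = Round(s_7, k_7) = 0xC40D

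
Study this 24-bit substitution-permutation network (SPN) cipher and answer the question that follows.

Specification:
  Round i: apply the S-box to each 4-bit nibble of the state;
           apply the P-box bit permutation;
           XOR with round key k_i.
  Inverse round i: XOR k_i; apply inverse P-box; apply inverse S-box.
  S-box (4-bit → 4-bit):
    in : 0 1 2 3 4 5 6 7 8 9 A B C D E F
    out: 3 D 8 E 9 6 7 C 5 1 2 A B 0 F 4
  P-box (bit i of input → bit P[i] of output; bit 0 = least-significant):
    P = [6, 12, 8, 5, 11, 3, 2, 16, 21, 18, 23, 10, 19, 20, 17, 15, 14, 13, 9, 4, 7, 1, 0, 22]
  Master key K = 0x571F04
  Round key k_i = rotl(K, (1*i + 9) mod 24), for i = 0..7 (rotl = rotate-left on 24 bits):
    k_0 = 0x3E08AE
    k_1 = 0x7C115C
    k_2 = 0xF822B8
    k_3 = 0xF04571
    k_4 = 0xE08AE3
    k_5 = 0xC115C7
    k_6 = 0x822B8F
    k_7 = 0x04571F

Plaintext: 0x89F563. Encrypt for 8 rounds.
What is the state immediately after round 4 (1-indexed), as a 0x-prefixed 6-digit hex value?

0x746F7E

s_0 = plaintext = 0x89F563
s_1 = Round(s_0, k_0) = 0xB85103
s_2 = Round(s_1, k_1) = 0x8E4E76
s_3 = Round(s_2, k_2) = 0x55D56D
s_4 = Round(s_3, k_3) = 0x746F7E
s_5 = Round(s_4, k_4) = 0x3BDB96
s_6 = Round(s_5, k_5) = 0x852894
s_7 = Round(s_6, k_6) = 0x22816E
s_8 = Round(s_7, k_7) = 0xEE4A63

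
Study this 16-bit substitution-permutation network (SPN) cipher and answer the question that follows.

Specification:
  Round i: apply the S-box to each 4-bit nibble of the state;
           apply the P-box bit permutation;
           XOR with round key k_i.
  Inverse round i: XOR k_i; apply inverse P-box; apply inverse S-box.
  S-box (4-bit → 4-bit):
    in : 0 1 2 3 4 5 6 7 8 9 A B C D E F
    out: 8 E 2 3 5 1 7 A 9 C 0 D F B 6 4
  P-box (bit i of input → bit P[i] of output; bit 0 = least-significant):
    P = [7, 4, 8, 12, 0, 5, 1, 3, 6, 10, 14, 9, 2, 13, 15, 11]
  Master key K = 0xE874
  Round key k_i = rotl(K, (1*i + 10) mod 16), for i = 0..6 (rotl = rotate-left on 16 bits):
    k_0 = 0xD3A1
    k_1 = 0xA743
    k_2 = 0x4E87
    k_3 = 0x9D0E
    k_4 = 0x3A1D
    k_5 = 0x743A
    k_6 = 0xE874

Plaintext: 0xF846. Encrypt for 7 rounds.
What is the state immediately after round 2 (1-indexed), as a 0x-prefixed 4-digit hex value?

s_0 = plaintext = 0xF846
s_1 = Round(s_0, k_0) = 0x5072
s_2 = Round(s_1, k_1) = 0xA57F
s_3 = Round(s_2, k_2) = 0x4FEF
s_4 = Round(s_3, k_3) = 0x5C28
s_5 = Round(s_4, k_4) = 0x6CF9
s_6 = Round(s_5, k_5) = 0x837C
s_7 = Round(s_6, k_6) = 0xF588

0xA57F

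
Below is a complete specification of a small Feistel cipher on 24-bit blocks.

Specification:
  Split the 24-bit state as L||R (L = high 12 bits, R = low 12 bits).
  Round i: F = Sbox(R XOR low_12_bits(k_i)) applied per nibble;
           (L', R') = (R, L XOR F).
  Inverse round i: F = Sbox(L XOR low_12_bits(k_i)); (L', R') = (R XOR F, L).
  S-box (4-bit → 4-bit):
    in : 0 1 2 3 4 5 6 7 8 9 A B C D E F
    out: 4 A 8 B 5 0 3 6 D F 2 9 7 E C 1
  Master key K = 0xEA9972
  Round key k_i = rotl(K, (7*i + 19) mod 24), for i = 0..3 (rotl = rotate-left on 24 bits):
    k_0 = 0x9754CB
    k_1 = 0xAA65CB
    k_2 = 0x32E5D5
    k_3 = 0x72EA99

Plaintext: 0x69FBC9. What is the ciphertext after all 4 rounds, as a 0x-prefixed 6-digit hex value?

s_0 = plaintext = 0x69FBC9
s_1 = Round(s_0, k_0) = 0xBC97D7
s_2 = Round(s_1, k_1) = 0x7D736E
s_3 = Round(s_2, k_2) = 0x36E44E
s_4 = Round(s_3, k_3) = 0x44EF88

0x44EF88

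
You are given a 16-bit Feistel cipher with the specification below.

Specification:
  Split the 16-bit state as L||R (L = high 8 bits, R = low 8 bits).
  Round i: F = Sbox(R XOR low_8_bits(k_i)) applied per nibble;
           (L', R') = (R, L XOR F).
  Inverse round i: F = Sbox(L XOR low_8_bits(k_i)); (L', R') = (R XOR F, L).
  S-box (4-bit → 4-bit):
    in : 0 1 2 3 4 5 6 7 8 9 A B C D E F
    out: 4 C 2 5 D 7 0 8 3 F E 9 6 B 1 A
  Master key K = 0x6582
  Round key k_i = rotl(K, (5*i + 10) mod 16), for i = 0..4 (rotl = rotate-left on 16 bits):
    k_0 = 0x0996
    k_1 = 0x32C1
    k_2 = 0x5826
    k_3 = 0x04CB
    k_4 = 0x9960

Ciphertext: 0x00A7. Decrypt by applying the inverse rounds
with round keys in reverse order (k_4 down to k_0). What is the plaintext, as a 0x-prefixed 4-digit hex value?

0x56D4

s_0 = ciphertext = 0x00A7
s_1 = InvRound(s_0, k_4) = 0xA300
s_2 = InvRound(s_1, k_3) = 0x03A3
s_3 = InvRound(s_2, k_2) = 0x8403
s_4 = InvRound(s_3, k_1) = 0xD484
s_5 = InvRound(s_4, k_0) = 0x56D4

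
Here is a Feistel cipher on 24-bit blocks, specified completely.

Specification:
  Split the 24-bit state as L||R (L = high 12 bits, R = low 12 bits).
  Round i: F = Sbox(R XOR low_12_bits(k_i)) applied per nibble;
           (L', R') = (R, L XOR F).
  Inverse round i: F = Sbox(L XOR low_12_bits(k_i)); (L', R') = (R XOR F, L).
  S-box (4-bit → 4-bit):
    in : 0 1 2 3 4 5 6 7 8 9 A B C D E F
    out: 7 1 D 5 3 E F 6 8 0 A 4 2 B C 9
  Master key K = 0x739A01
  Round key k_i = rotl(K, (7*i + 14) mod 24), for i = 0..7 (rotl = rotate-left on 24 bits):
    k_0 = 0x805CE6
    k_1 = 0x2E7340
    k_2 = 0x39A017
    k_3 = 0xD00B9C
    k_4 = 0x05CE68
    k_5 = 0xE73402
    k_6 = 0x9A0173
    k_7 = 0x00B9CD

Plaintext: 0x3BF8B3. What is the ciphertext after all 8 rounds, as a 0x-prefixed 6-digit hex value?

0x8A090F

s_0 = plaintext = 0x3BF8B3
s_1 = Round(s_0, k_0) = 0x8B3051
s_2 = Round(s_1, k_1) = 0x051DA2
s_3 = Round(s_2, k_2) = 0xDA2B1F
s_4 = Round(s_3, k_3) = 0xB1FA27
s_5 = Round(s_4, k_4) = 0xA27826
s_6 = Round(s_5, k_5) = 0x8268F4
s_7 = Round(s_6, k_6) = 0x8F48A0
s_8 = Round(s_7, k_7) = 0x8A090F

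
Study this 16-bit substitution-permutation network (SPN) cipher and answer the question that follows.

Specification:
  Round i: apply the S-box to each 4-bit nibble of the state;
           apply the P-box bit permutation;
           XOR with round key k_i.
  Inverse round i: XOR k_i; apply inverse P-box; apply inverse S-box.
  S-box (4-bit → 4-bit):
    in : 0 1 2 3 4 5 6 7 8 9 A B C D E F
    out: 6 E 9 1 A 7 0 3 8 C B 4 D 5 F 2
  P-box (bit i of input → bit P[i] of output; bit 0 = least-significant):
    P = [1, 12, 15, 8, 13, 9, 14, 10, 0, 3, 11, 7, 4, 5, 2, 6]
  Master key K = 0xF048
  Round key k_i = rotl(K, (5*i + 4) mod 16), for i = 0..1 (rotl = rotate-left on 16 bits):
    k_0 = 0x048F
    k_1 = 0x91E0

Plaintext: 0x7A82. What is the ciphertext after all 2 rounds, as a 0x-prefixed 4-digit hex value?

s_0 = plaintext = 0x7A82
s_1 = Round(s_0, k_0) = 0x0134
s_2 = Round(s_1, k_1) = 0xA84C

0xA84C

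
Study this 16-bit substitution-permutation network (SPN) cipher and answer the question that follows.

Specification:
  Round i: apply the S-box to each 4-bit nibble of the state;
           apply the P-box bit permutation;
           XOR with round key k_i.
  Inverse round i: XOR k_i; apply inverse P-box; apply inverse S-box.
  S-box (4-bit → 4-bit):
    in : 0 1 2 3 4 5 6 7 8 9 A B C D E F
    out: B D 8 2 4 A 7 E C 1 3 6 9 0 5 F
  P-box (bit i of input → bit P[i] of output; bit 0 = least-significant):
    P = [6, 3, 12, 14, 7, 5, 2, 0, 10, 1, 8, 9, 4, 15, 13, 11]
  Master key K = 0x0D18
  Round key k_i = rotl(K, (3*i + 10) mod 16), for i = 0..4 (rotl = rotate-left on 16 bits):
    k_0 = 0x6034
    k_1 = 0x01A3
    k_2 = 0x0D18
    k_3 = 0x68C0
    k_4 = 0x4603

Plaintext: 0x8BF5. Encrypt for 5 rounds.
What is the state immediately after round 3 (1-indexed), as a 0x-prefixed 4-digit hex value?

0x1D20

s_0 = plaintext = 0x8BF5
s_1 = Round(s_0, k_0) = 0x099B
s_2 = Round(s_1, k_1) = 0x9D3B
s_3 = Round(s_2, k_2) = 0x1D20
s_4 = Round(s_3, k_3) = 0x0099
s_5 = Round(s_4, k_4) = 0xC8D1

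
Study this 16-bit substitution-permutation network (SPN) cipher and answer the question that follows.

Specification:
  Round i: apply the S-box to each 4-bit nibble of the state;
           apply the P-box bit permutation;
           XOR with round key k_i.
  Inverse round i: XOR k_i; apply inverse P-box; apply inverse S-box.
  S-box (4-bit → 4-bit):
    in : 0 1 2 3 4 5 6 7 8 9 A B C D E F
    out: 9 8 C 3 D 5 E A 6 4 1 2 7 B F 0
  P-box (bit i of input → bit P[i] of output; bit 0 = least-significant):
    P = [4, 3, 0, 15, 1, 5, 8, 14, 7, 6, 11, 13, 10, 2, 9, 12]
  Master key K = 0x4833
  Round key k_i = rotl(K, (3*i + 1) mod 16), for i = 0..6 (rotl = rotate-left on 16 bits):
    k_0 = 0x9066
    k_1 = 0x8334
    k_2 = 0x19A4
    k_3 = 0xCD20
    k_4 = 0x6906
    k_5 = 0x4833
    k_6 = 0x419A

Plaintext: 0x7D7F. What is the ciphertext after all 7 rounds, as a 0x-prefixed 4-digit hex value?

0x1D7C

s_0 = plaintext = 0x7D7F
s_1 = Round(s_0, k_0) = 0xE082
s_2 = Round(s_1, k_1) = 0x3491
s_3 = Round(s_2, k_2) = 0xB420
s_4 = Round(s_3, k_3) = 0x24B4
s_5 = Round(s_4, k_4) = 0xD3B7
s_6 = Round(s_5, k_5) = 0xDCDF
s_7 = Round(s_6, k_6) = 0x1D7C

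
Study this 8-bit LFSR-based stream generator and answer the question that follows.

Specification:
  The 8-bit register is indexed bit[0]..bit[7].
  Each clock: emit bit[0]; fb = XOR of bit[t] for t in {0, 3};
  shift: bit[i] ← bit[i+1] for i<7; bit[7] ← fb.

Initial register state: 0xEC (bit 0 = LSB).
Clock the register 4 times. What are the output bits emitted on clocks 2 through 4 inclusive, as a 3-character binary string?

reg_0 = 0xEC
clock 1: out=0, reg = 0xF6
clock 2: out=0, reg = 0x7B
clock 3: out=1, reg = 0x3D
clock 4: out=1, reg = 0x1E

011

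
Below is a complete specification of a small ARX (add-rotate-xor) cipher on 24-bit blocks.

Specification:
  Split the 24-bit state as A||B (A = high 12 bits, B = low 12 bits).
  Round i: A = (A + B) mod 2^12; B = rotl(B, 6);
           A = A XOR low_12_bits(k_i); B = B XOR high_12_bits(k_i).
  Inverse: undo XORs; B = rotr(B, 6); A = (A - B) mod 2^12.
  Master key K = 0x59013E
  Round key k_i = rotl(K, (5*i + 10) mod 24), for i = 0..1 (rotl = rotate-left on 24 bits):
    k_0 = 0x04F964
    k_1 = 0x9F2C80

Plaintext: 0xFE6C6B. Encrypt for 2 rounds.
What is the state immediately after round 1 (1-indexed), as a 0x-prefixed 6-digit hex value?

0x535ABE

s_0 = plaintext = 0xFE6C6B
s_1 = Round(s_0, k_0) = 0x535ABE
s_2 = Round(s_1, k_1) = 0x373658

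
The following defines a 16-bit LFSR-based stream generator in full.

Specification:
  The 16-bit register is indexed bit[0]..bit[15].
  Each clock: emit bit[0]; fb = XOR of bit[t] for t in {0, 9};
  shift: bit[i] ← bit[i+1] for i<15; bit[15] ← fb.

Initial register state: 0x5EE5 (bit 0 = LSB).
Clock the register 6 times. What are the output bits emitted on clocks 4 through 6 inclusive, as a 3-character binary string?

reg_0 = 0x5EE5
clock 1: out=1, reg = 0x2F72
clock 2: out=0, reg = 0x97B9
clock 3: out=1, reg = 0x4BDC
clock 4: out=0, reg = 0xA5EE
clock 5: out=0, reg = 0x52F7
clock 6: out=1, reg = 0x297B

001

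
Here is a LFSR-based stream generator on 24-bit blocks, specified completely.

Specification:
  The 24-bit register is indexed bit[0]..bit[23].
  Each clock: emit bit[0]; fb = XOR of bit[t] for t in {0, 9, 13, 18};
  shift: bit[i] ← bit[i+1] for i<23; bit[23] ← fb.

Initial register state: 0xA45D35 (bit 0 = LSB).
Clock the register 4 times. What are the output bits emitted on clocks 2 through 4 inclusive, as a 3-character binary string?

reg_0 = 0xA45D35
clock 1: out=1, reg = 0x522E9A
clock 2: out=0, reg = 0x29174D
clock 3: out=1, reg = 0x148BA6
clock 4: out=0, reg = 0x0A45D3

010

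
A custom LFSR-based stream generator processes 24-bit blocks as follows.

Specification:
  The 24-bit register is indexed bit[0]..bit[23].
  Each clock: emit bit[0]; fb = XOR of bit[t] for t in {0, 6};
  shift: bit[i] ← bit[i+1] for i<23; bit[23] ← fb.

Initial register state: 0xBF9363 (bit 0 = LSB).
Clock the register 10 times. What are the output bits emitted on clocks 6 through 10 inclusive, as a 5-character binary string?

11011

reg_0 = 0xBF9363
clock 1: out=1, reg = 0x5FC9B1
clock 2: out=1, reg = 0xAFE4D8
clock 3: out=0, reg = 0xD7F26C
clock 4: out=0, reg = 0xEBF936
clock 5: out=0, reg = 0x75FC9B
clock 6: out=1, reg = 0xBAFE4D
clock 7: out=1, reg = 0x5D7F26
clock 8: out=0, reg = 0x2EBF93
clock 9: out=1, reg = 0x975FC9
clock 10: out=1, reg = 0x4BAFE4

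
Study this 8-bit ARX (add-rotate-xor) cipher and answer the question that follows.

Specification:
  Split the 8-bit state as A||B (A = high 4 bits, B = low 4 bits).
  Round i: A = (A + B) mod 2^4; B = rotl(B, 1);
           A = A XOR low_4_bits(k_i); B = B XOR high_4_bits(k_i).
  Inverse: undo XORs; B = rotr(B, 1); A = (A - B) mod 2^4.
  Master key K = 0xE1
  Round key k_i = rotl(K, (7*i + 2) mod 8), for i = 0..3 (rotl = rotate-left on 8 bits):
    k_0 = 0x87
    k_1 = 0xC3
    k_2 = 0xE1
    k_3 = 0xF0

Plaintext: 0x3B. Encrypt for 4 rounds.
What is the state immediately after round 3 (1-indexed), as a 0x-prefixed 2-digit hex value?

0xF8

s_0 = plaintext = 0x3B
s_1 = Round(s_0, k_0) = 0x9F
s_2 = Round(s_1, k_1) = 0xB3
s_3 = Round(s_2, k_2) = 0xF8
s_4 = Round(s_3, k_3) = 0x7E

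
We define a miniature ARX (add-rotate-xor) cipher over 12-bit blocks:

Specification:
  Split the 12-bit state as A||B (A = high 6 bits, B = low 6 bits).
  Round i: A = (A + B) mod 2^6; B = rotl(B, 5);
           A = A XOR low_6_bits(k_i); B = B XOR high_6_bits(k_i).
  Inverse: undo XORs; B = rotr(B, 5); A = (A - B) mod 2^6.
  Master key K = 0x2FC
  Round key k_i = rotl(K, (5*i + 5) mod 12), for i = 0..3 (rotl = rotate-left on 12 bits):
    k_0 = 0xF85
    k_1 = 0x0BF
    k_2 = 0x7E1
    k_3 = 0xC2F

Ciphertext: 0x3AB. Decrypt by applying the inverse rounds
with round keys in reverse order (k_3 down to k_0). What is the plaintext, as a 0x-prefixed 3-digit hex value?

0xAF8

s_0 = ciphertext = 0x3AB
s_1 = InvRound(s_0, k_3) = 0xAF6
s_2 = InvRound(s_1, k_2) = 0xDD3
s_3 = InvRound(s_2, k_1) = 0x9A2
s_4 = InvRound(s_3, k_0) = 0xAF8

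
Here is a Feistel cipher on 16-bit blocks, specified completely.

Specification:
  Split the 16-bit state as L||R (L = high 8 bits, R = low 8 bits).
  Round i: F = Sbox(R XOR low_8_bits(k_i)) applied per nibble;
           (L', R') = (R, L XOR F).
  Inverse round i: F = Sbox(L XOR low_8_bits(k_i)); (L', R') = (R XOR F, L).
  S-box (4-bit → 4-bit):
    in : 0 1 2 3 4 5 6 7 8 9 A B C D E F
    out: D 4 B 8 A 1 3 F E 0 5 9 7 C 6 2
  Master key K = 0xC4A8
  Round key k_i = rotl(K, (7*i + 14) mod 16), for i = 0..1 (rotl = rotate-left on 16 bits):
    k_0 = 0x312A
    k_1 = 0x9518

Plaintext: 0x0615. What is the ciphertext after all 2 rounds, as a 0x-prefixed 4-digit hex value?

s_0 = plaintext = 0x0615
s_1 = Round(s_0, k_0) = 0x1584
s_2 = Round(s_1, k_1) = 0x8412

0x8412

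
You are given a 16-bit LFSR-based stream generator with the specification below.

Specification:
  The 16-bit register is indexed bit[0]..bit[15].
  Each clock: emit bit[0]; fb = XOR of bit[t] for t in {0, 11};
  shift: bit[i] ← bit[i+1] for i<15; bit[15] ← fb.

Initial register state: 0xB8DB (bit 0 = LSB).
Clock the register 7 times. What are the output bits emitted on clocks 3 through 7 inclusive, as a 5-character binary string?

reg_0 = 0xB8DB
clock 1: out=1, reg = 0x5C6D
clock 2: out=1, reg = 0x2E36
clock 3: out=0, reg = 0x971B
clock 4: out=1, reg = 0xCB8D
clock 5: out=1, reg = 0x65C6
clock 6: out=0, reg = 0x32E3
clock 7: out=1, reg = 0x9971

01101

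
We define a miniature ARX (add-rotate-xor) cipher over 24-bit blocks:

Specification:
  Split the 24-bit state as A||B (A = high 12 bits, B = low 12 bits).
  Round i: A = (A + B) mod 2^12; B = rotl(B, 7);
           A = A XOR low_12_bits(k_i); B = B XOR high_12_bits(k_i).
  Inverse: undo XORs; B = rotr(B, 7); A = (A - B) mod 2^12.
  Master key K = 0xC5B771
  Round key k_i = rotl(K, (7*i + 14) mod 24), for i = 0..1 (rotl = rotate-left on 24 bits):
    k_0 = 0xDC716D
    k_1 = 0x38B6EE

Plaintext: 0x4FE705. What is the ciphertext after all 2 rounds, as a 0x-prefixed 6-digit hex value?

0xA03C70

s_0 = plaintext = 0x4FE705
s_1 = Round(s_0, k_0) = 0xD6EF7F
s_2 = Round(s_1, k_1) = 0xA03C70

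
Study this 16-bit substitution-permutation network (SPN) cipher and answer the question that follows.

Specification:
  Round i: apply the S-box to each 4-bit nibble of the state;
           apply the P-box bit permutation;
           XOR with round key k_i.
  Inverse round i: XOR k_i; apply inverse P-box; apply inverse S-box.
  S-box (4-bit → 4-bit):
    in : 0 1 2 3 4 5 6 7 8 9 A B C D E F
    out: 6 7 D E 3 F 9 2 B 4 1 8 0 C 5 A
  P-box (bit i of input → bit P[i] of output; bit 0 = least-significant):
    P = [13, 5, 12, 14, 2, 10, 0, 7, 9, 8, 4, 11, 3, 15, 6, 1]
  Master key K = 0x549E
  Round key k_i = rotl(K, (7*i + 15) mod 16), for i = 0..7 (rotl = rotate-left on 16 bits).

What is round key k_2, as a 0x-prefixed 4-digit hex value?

K = 0x549E
k_0 = rotl(K, (7*0+15) mod 16) = rotl(K, 15) = 0x2A4F
k_1 = rotl(K, (7*1+15) mod 16) = rotl(K, 6) = 0x2795
k_2 = rotl(K, (7*2+15) mod 16) = rotl(K, 13) = 0xCA93

0xCA93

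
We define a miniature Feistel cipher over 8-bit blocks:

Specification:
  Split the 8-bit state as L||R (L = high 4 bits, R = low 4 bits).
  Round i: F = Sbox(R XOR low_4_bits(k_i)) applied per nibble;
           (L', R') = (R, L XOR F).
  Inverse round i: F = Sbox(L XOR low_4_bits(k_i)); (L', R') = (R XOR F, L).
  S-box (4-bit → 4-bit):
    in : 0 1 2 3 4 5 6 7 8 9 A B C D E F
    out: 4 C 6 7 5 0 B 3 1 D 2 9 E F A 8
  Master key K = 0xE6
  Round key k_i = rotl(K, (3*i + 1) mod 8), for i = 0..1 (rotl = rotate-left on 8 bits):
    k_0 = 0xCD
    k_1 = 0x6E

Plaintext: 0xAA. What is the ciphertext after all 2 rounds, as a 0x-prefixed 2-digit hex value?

s_0 = plaintext = 0xAA
s_1 = Round(s_0, k_0) = 0xA9
s_2 = Round(s_1, k_1) = 0x99

0x99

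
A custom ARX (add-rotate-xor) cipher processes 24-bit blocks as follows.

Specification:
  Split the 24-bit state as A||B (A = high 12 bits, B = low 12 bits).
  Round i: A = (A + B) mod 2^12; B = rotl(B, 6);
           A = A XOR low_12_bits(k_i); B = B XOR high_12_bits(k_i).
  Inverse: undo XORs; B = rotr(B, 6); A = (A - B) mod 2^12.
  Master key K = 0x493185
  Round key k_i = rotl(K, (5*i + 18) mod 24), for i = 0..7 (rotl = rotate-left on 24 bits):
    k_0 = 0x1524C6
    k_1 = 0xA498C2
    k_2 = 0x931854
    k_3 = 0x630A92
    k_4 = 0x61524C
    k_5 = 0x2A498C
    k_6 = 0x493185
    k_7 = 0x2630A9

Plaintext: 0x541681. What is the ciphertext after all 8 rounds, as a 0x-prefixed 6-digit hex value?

s_0 = plaintext = 0x541681
s_1 = Round(s_0, k_0) = 0xF04108
s_2 = Round(s_1, k_1) = 0x8CE84D
s_3 = Round(s_2, k_2) = 0x94FA50
s_4 = Round(s_3, k_3) = 0x90D219
s_5 = Round(s_4, k_4) = 0x96A05D
s_6 = Round(s_5, k_5) = 0x04B5E5
s_7 = Round(s_6, k_6) = 0x7B5DC4
s_8 = Round(s_7, k_7) = 0x5D0354

0x5D0354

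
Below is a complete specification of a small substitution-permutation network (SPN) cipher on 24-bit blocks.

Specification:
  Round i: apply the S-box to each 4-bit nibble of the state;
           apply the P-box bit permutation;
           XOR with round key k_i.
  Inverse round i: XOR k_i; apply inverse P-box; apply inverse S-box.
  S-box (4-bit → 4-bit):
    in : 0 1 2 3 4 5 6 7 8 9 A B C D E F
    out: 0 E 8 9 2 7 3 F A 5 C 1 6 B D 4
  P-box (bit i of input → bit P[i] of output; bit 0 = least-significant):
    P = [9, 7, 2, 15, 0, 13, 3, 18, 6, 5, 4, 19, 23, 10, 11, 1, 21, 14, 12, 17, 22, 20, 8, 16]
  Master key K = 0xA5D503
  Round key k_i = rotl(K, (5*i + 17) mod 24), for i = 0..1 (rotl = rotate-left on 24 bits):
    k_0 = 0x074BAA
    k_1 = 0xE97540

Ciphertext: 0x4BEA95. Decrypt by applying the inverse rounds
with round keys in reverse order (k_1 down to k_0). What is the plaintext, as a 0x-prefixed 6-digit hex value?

s_0 = ciphertext = 0x4BEA95
s_1 = InvRound(s_0, k_1) = 0xFE59B7
s_2 = InvRound(s_1, k_0) = 0xD9BA99

0xD9BA99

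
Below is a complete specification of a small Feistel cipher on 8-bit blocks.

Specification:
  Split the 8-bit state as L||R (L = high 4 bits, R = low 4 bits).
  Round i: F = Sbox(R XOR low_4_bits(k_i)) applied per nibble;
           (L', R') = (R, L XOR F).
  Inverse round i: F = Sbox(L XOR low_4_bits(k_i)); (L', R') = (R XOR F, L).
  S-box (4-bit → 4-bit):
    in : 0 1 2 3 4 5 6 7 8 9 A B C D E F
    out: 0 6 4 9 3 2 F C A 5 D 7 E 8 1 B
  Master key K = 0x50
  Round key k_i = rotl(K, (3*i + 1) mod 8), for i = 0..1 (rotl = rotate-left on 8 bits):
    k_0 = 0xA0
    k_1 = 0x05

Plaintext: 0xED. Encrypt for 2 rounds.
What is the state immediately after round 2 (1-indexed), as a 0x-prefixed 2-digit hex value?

s_0 = plaintext = 0xED
s_1 = Round(s_0, k_0) = 0xD6
s_2 = Round(s_1, k_1) = 0x64

0x64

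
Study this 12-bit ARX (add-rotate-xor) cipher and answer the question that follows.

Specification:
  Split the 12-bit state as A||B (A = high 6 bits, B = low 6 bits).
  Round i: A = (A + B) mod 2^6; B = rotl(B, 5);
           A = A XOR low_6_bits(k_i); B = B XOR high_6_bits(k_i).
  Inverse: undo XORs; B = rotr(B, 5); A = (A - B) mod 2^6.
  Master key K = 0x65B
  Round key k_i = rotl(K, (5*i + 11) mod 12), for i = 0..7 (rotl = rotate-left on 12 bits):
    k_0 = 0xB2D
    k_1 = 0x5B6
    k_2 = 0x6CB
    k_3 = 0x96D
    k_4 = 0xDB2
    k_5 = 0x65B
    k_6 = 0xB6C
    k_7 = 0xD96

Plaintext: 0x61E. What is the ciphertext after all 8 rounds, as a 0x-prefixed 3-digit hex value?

0xDE7

s_0 = plaintext = 0x61E
s_1 = Round(s_0, k_0) = 0x6E3
s_2 = Round(s_1, k_1) = 0x227
s_3 = Round(s_2, k_2) = 0x928
s_4 = Round(s_3, k_3) = 0x871
s_5 = Round(s_4, k_4) = 0x80E
s_6 = Round(s_5, k_5) = 0xD5E
s_7 = Round(s_6, k_6) = 0xFE2
s_8 = Round(s_7, k_7) = 0xDE7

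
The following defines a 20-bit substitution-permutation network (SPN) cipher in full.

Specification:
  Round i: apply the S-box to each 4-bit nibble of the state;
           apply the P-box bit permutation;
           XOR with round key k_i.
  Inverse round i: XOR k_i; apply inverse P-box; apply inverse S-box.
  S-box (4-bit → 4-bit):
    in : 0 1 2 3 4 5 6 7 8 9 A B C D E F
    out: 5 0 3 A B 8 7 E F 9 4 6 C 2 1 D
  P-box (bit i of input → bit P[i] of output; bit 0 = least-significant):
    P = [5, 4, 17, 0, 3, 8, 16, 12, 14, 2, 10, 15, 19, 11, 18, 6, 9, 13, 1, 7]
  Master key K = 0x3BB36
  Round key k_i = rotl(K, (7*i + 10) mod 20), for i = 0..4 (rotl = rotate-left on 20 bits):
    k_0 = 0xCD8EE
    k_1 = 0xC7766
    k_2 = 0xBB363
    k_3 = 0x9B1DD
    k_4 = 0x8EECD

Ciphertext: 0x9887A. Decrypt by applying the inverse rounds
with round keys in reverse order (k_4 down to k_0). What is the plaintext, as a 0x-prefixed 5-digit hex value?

0x535F7

s_0 = ciphertext = 0x9887A
s_1 = InvRound(s_0, k_4) = 0x816A4
s_2 = InvRound(s_1, k_3) = 0x25C64
s_3 = InvRound(s_2, k_2) = 0x628B5
s_4 = InvRound(s_3, k_1) = 0xF4037
s_5 = InvRound(s_4, k_0) = 0x535F7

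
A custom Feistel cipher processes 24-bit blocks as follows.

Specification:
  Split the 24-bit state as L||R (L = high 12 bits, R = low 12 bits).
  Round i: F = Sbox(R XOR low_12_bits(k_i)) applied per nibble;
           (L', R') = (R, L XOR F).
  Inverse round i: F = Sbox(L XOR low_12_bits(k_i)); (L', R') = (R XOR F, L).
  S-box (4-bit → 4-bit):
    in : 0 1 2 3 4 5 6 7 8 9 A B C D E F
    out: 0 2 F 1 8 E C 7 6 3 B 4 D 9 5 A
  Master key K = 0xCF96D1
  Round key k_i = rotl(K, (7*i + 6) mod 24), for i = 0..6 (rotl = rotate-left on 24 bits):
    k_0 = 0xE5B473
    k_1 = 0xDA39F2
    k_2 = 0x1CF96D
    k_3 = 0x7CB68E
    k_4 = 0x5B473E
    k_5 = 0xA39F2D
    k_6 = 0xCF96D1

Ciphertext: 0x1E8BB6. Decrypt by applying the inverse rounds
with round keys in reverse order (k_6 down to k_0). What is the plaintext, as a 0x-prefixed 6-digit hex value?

0x4D161A

s_0 = ciphertext = 0x1E8BB6
s_1 = InvRound(s_0, k_6) = 0xCA51E8
s_2 = InvRound(s_1, k_5) = 0x08ECA5
s_3 = InvRound(s_2, k_4) = 0xBE508E
s_4 = InvRound(s_3, k_3) = 0x94ABE5
s_5 = InvRound(s_4, k_2) = 0xB1294A
s_6 = InvRound(s_5, k_1) = 0x61AB12
s_7 = InvRound(s_6, k_0) = 0x4D161A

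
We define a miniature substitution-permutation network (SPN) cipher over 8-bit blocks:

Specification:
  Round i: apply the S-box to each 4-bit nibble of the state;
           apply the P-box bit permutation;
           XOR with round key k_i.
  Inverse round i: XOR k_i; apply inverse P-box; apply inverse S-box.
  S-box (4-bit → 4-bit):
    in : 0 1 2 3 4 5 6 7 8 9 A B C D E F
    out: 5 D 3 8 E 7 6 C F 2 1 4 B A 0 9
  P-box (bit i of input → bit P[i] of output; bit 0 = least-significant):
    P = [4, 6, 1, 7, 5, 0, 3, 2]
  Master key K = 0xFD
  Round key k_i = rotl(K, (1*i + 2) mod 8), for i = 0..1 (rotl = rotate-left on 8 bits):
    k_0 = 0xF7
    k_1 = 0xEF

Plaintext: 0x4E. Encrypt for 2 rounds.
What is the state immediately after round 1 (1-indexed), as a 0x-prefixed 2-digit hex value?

s_0 = plaintext = 0x4E
s_1 = Round(s_0, k_0) = 0xFA
s_2 = Round(s_1, k_1) = 0xDB

0xFA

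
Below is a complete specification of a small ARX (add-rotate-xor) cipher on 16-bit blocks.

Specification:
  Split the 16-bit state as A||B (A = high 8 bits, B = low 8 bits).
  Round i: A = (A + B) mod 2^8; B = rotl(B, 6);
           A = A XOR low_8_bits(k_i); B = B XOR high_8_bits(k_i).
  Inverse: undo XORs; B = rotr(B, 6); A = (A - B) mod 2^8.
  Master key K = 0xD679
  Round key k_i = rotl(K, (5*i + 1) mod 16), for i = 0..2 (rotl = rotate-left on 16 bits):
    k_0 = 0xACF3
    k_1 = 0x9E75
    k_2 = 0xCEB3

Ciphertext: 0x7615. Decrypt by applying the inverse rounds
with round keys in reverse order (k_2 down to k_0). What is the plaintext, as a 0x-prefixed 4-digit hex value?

0x02AD

s_0 = ciphertext = 0x7615
s_1 = InvRound(s_0, k_2) = 0x566F
s_2 = InvRound(s_1, k_1) = 0x5CC7
s_3 = InvRound(s_2, k_0) = 0x02AD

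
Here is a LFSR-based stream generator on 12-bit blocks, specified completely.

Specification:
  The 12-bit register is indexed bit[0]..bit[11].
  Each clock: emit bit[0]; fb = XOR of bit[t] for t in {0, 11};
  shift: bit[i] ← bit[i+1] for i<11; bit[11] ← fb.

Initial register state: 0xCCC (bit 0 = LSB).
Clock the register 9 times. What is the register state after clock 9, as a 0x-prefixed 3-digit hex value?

reg_0 = 0xCCC
clock 1: out=0, reg = 0xE66
clock 2: out=0, reg = 0xF33
clock 3: out=1, reg = 0x799
clock 4: out=1, reg = 0xBCC
clock 5: out=0, reg = 0xDE6
clock 6: out=0, reg = 0xEF3
clock 7: out=1, reg = 0x779
clock 8: out=1, reg = 0xBBC
clock 9: out=0, reg = 0xDDE

0xDDE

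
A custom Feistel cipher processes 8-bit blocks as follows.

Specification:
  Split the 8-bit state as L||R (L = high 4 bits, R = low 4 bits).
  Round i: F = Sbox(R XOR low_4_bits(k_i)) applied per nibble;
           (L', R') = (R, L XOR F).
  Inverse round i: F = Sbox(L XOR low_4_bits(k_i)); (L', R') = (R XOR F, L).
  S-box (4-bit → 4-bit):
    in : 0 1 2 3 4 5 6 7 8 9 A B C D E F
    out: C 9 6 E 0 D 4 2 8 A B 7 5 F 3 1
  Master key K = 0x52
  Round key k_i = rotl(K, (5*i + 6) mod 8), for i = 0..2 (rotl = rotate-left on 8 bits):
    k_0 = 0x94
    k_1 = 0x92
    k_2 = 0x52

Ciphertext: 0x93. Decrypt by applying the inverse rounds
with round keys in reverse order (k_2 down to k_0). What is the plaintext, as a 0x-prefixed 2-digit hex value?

0xED

s_0 = ciphertext = 0x93
s_1 = InvRound(s_0, k_2) = 0x49
s_2 = InvRound(s_1, k_1) = 0xD4
s_3 = InvRound(s_2, k_0) = 0xED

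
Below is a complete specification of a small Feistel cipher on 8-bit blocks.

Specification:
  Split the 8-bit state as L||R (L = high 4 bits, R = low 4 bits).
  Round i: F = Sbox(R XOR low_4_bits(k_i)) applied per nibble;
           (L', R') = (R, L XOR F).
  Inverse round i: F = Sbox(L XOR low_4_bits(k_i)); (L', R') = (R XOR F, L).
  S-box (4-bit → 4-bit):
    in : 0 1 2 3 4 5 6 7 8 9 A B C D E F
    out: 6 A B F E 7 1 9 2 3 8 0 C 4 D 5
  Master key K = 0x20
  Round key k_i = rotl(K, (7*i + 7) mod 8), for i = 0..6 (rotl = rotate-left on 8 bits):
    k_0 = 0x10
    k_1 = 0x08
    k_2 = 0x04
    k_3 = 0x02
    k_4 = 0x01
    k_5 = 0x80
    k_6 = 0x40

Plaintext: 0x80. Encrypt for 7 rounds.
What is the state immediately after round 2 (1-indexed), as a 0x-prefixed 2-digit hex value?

0xE1

s_0 = plaintext = 0x80
s_1 = Round(s_0, k_0) = 0x0E
s_2 = Round(s_1, k_1) = 0xE1
s_3 = Round(s_2, k_2) = 0x19
s_4 = Round(s_3, k_3) = 0x91
s_5 = Round(s_4, k_4) = 0x1F
s_6 = Round(s_5, k_5) = 0xF4
s_7 = Round(s_6, k_6) = 0x41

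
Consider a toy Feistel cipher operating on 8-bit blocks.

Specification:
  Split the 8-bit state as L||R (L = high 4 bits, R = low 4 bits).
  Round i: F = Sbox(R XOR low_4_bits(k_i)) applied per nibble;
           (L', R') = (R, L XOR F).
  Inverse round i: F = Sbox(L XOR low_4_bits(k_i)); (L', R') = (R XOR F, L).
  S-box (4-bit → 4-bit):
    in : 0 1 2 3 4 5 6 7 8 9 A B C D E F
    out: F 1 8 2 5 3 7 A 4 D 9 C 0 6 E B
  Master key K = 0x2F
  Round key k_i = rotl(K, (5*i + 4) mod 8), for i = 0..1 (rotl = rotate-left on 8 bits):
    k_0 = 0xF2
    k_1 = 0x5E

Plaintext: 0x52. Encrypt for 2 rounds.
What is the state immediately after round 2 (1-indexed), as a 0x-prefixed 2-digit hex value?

0xA7

s_0 = plaintext = 0x52
s_1 = Round(s_0, k_0) = 0x2A
s_2 = Round(s_1, k_1) = 0xA7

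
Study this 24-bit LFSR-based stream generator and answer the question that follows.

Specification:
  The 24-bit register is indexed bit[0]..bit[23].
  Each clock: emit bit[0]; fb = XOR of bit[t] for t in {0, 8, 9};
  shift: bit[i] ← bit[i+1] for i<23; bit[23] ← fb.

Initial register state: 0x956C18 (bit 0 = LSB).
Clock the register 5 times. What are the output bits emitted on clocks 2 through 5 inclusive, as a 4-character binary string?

0011

reg_0 = 0x956C18
clock 1: out=0, reg = 0x4AB60C
clock 2: out=0, reg = 0xA55B06
clock 3: out=0, reg = 0x52AD83
clock 4: out=1, reg = 0x2956C1
clock 5: out=1, reg = 0x14AB60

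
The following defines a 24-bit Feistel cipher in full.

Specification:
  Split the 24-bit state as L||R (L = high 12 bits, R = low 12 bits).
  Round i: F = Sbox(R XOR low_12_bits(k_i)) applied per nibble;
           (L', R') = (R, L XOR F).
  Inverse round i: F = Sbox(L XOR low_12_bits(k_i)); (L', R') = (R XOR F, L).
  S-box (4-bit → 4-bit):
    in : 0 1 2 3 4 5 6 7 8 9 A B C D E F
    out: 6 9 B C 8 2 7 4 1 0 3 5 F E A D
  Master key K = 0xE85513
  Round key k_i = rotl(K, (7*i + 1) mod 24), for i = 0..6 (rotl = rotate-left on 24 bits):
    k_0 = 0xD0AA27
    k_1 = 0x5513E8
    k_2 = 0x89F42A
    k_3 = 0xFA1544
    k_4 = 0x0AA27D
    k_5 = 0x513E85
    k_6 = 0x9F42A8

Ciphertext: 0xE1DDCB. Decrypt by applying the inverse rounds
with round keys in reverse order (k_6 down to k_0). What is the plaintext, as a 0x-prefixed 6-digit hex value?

0xD161C3

s_0 = ciphertext = 0xE1DDCB
s_1 = InvRound(s_0, k_6) = 0x299E1D
s_2 = InvRound(s_1, k_5) = 0x182299
s_3 = InvRound(s_2, k_4) = 0xE44182
s_4 = InvRound(s_3, k_3) = 0x4E4E44
s_5 = InvRound(s_4, k_2) = 0x8BE4E4
s_6 = InvRound(s_5, k_1) = 0x1C38BE
s_7 = InvRound(s_6, k_0) = 0xD161C3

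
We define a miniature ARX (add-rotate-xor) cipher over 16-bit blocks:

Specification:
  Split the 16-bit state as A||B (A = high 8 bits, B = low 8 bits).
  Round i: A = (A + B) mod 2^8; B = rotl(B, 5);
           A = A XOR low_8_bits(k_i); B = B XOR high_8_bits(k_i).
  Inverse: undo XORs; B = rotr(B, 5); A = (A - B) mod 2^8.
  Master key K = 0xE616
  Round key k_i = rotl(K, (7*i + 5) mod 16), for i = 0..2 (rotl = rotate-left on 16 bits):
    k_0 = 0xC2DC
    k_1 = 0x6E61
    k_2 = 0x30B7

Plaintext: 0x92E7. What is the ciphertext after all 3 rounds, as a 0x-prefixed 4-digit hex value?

0x9C05

s_0 = plaintext = 0x92E7
s_1 = Round(s_0, k_0) = 0xA53E
s_2 = Round(s_1, k_1) = 0x82A9
s_3 = Round(s_2, k_2) = 0x9C05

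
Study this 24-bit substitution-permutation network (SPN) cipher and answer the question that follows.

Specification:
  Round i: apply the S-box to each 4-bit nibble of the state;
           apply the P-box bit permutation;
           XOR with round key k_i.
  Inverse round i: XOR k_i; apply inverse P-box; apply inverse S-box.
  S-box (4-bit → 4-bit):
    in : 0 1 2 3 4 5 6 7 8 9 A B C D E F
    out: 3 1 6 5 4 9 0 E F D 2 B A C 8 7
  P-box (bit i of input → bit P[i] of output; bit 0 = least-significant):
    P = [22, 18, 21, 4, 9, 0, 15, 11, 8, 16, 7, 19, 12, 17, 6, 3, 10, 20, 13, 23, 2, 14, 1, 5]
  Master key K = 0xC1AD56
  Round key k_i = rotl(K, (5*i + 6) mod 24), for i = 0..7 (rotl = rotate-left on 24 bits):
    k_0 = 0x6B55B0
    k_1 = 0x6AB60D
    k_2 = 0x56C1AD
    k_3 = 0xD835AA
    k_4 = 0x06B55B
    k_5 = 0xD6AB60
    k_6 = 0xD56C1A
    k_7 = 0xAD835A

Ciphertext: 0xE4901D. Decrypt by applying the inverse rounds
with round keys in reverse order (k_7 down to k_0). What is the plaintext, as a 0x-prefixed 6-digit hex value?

0xE4F306

s_0 = ciphertext = 0xE4901D
s_1 = InvRound(s_0, k_7) = 0x363B01
s_2 = InvRound(s_1, k_6) = 0x25B009
s_3 = InvRound(s_2, k_5) = 0xEC80B3
s_4 = InvRound(s_3, k_4) = 0xE98963
s_5 = InvRound(s_4, k_3) = 0x6F9274
s_6 = InvRound(s_5, k_2) = 0xAA980D
s_7 = InvRound(s_6, k_1) = 0x696651
s_8 = InvRound(s_7, k_0) = 0xE4F306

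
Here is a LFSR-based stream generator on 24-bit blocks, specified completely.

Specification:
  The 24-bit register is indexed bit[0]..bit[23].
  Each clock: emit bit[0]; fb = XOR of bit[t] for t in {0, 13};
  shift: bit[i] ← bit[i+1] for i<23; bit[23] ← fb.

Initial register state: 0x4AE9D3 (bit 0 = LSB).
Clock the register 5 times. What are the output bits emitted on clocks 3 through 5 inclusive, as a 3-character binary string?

001

reg_0 = 0x4AE9D3
clock 1: out=1, reg = 0x2574E9
clock 2: out=1, reg = 0x12BA74
clock 3: out=0, reg = 0x895D3A
clock 4: out=0, reg = 0x44AE9D
clock 5: out=1, reg = 0x22574E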